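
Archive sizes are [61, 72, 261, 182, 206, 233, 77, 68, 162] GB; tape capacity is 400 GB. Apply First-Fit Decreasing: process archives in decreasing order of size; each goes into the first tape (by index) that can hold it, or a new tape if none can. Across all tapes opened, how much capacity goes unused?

278

Sorted descending: 261, 233, 206, 182, 162, 77, 72, 68, 61.
261 GB → tape 1 (remaining 139 GB)
233 GB → tape 2 (remaining 167 GB)
206 GB → tape 3 (remaining 194 GB)
182 GB → tape 3 (remaining 12 GB)
162 GB → tape 2 (remaining 5 GB)
77 GB → tape 1 (remaining 62 GB)
72 GB → tape 4 (remaining 328 GB)
68 GB → tape 4 (remaining 260 GB)
61 GB → tape 1 (remaining 1 GB)
4 tapes × 400 GB = 1600 GB; used 1322 GB; unused 278 GB.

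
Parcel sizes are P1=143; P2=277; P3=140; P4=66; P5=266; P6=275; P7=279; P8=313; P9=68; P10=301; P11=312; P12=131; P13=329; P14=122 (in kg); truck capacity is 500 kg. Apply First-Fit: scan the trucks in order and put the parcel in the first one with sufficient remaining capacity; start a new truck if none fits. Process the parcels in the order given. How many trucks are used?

truck 1: place P1 (143 kg), 357 kg left
truck 1: place P2 (277 kg), 80 kg left
truck 2: place P3 (140 kg), 360 kg left
truck 1: place P4 (66 kg), 14 kg left
truck 2: place P5 (266 kg), 94 kg left
truck 3: place P6 (275 kg), 225 kg left
truck 4: place P7 (279 kg), 221 kg left
truck 5: place P8 (313 kg), 187 kg left
truck 2: place P9 (68 kg), 26 kg left
truck 6: place P10 (301 kg), 199 kg left
truck 7: place P11 (312 kg), 188 kg left
truck 3: place P12 (131 kg), 94 kg left
truck 8: place P13 (329 kg), 171 kg left
truck 4: place P14 (122 kg), 99 kg left
Final trucks: [143,277,66] [140,266,68] [275,131] [279,122] [313] [301] [312] [329].

8 trucks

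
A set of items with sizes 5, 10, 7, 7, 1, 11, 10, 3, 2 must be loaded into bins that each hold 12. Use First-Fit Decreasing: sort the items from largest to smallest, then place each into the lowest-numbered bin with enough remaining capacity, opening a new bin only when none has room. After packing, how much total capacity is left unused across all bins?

4

Sorted descending: 11, 10, 10, 7, 7, 5, 3, 2, 1.
bin 1: place 11, 1 left
bin 2: place 10, 2 left
bin 3: place 10, 2 left
bin 4: place 7, 5 left
bin 5: place 7, 5 left
bin 4: place 5, 0 left
bin 5: place 3, 2 left
bin 2: place 2, 0 left
bin 1: place 1, 0 left
5 bins × 12 = 60; used 56; unused 4.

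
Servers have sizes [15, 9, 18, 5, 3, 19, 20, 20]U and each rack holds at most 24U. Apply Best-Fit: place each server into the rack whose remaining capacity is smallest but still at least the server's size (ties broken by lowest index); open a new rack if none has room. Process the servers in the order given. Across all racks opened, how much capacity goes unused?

11

15U → rack 1 (remaining 9U)
9U → rack 1 (remaining 0U)
18U → rack 2 (remaining 6U)
5U → rack 2 (remaining 1U)
3U → rack 3 (remaining 21U)
19U → rack 3 (remaining 2U)
20U → rack 4 (remaining 4U)
20U → rack 5 (remaining 4U)
5 racks × 24U = 120U; used 109U; unused 11U.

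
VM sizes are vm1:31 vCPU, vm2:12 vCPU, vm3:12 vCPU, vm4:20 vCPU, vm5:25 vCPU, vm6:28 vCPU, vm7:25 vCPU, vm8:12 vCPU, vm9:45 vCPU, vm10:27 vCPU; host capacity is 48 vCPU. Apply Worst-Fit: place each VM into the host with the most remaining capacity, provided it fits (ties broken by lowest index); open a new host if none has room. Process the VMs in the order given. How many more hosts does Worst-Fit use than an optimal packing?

1

Worst-Fit: [31,12] [12,20] [25,12] [28] [25] [45] [27] → 7 hosts.
6 VMs exceed 24 vCPU (half the capacity), and no two of those can share a host, so at least 6 hosts are needed.
An optimal packing achieves that bound: [45] [31,12] [28,20] [27,12] [25,12] [25] → 6 hosts.
Excess: 7 − 6 = 1.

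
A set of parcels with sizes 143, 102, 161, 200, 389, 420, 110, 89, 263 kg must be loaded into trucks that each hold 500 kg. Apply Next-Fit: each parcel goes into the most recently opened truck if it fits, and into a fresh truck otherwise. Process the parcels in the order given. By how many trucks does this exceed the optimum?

1

Next-Fit: [143,102,161] [200] [389] [420] [110,89,263] → 5 trucks.
Total size 1877 kg; any packing needs at least ⌈1877/500⌉ = 4 trucks.
An optimal packing achieves that bound: [420] [389,110] [263,200] [161,143,102,89] → 4 trucks.
Excess: 5 − 4 = 1.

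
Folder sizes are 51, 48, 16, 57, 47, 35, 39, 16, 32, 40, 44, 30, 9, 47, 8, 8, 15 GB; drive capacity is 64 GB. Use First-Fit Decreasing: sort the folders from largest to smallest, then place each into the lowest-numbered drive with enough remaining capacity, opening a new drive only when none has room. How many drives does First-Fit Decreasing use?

10 drives

Sorted descending: 57, 51, 48, 47, 47, 44, 40, 39, 35, 32, 30, 16, 16, 15, 9, 8, 8.
57 GB → drive 1 (remaining 7 GB)
51 GB → drive 2 (remaining 13 GB)
48 GB → drive 3 (remaining 16 GB)
47 GB → drive 4 (remaining 17 GB)
47 GB → drive 5 (remaining 17 GB)
44 GB → drive 6 (remaining 20 GB)
40 GB → drive 7 (remaining 24 GB)
39 GB → drive 8 (remaining 25 GB)
35 GB → drive 9 (remaining 29 GB)
32 GB → drive 10 (remaining 32 GB)
30 GB → drive 10 (remaining 2 GB)
16 GB → drive 3 (remaining 0 GB)
16 GB → drive 4 (remaining 1 GB)
15 GB → drive 5 (remaining 2 GB)
9 GB → drive 2 (remaining 4 GB)
8 GB → drive 6 (remaining 12 GB)
8 GB → drive 6 (remaining 4 GB)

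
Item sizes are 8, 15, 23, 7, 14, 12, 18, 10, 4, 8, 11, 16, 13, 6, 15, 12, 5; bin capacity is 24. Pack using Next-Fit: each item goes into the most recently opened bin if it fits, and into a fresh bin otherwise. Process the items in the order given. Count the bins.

11

8 → bin 1 (remaining 16)
15 → bin 1 (remaining 1)
23 → bin 2 (remaining 1)
7 → bin 3 (remaining 17)
14 → bin 3 (remaining 3)
12 → bin 4 (remaining 12)
18 → bin 5 (remaining 6)
10 → bin 6 (remaining 14)
4 → bin 6 (remaining 10)
8 → bin 6 (remaining 2)
11 → bin 7 (remaining 13)
16 → bin 8 (remaining 8)
13 → bin 9 (remaining 11)
6 → bin 9 (remaining 5)
15 → bin 10 (remaining 9)
12 → bin 11 (remaining 12)
5 → bin 11 (remaining 7)
Final bins: [8,15] [23] [7,14] [12] [18] [10,4,8] [11] [16] [13,6] [15] [12,5].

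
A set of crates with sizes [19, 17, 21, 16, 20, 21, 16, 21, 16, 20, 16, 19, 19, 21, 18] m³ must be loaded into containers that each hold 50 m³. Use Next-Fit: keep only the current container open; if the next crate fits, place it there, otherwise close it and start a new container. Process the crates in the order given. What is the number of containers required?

container 1: place 19 m³, 31 m³ left
container 1: place 17 m³, 14 m³ left
container 2: place 21 m³, 29 m³ left
container 2: place 16 m³, 13 m³ left
container 3: place 20 m³, 30 m³ left
container 3: place 21 m³, 9 m³ left
container 4: place 16 m³, 34 m³ left
container 4: place 21 m³, 13 m³ left
container 5: place 16 m³, 34 m³ left
container 5: place 20 m³, 14 m³ left
container 6: place 16 m³, 34 m³ left
container 6: place 19 m³, 15 m³ left
container 7: place 19 m³, 31 m³ left
container 7: place 21 m³, 10 m³ left
container 8: place 18 m³, 32 m³ left
Final containers: [19,17] [21,16] [20,21] [16,21] [16,20] [16,19] [19,21] [18].

8 containers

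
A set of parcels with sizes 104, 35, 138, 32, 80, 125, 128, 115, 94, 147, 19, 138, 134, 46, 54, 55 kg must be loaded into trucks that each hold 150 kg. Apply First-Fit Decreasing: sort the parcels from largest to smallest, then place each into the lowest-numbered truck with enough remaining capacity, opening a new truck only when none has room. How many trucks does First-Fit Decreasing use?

Sorted descending: 147, 138, 138, 134, 128, 125, 115, 104, 94, 80, 55, 54, 46, 35, 32, 19.
147 kg → truck 1 (remaining 3 kg)
138 kg → truck 2 (remaining 12 kg)
138 kg → truck 3 (remaining 12 kg)
134 kg → truck 4 (remaining 16 kg)
128 kg → truck 5 (remaining 22 kg)
125 kg → truck 6 (remaining 25 kg)
115 kg → truck 7 (remaining 35 kg)
104 kg → truck 8 (remaining 46 kg)
94 kg → truck 9 (remaining 56 kg)
80 kg → truck 10 (remaining 70 kg)
55 kg → truck 9 (remaining 1 kg)
54 kg → truck 10 (remaining 16 kg)
46 kg → truck 8 (remaining 0 kg)
35 kg → truck 7 (remaining 0 kg)
32 kg → truck 11 (remaining 118 kg)
19 kg → truck 5 (remaining 3 kg)

11 trucks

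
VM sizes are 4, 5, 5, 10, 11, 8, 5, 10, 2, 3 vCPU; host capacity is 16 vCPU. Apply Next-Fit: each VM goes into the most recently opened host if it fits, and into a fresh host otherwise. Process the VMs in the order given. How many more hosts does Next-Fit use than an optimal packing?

Next-Fit: [4,5,5] [10] [11] [8,5] [10,2,3] → 5 hosts.
Total size 63 vCPU; any packing needs at least ⌈63/16⌉ = 4 hosts.
An optimal packing achieves that bound: [11,5] [10,5] [10,4,2] [8,5,3] → 4 hosts.
Excess: 5 − 4 = 1.

1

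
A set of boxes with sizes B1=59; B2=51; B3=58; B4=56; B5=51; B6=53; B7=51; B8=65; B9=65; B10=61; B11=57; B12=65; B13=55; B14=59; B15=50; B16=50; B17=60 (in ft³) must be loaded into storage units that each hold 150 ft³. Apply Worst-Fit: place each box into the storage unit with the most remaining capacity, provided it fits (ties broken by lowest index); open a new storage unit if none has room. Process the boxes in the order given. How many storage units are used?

storage unit 1: place B1 (59 ft³), 91 ft³ left
storage unit 1: place B2 (51 ft³), 40 ft³ left
storage unit 2: place B3 (58 ft³), 92 ft³ left
storage unit 2: place B4 (56 ft³), 36 ft³ left
storage unit 3: place B5 (51 ft³), 99 ft³ left
storage unit 3: place B6 (53 ft³), 46 ft³ left
storage unit 4: place B7 (51 ft³), 99 ft³ left
storage unit 4: place B8 (65 ft³), 34 ft³ left
storage unit 5: place B9 (65 ft³), 85 ft³ left
storage unit 5: place B10 (61 ft³), 24 ft³ left
storage unit 6: place B11 (57 ft³), 93 ft³ left
storage unit 6: place B12 (65 ft³), 28 ft³ left
storage unit 7: place B13 (55 ft³), 95 ft³ left
storage unit 7: place B14 (59 ft³), 36 ft³ left
storage unit 8: place B15 (50 ft³), 100 ft³ left
storage unit 8: place B16 (50 ft³), 50 ft³ left
storage unit 9: place B17 (60 ft³), 90 ft³ left

9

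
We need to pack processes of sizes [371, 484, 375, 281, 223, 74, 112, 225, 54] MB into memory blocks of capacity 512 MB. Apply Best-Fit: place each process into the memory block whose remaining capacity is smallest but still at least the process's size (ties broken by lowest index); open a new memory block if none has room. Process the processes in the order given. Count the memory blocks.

5 memory blocks

memory block 1: place 371 MB, 141 MB left
memory block 2: place 484 MB, 28 MB left
memory block 3: place 375 MB, 137 MB left
memory block 4: place 281 MB, 231 MB left
memory block 4: place 223 MB, 8 MB left
memory block 3: place 74 MB, 63 MB left
memory block 1: place 112 MB, 29 MB left
memory block 5: place 225 MB, 287 MB left
memory block 3: place 54 MB, 9 MB left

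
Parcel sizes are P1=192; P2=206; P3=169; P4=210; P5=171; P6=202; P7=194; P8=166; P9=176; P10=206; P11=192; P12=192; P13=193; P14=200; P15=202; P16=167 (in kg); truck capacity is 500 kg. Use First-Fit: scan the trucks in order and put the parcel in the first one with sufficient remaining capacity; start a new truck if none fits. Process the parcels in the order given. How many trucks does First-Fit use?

P1 (192 kg) → truck 1 (remaining 308 kg)
P2 (206 kg) → truck 1 (remaining 102 kg)
P3 (169 kg) → truck 2 (remaining 331 kg)
P4 (210 kg) → truck 2 (remaining 121 kg)
P5 (171 kg) → truck 3 (remaining 329 kg)
P6 (202 kg) → truck 3 (remaining 127 kg)
P7 (194 kg) → truck 4 (remaining 306 kg)
P8 (166 kg) → truck 4 (remaining 140 kg)
P9 (176 kg) → truck 5 (remaining 324 kg)
P10 (206 kg) → truck 5 (remaining 118 kg)
P11 (192 kg) → truck 6 (remaining 308 kg)
P12 (192 kg) → truck 6 (remaining 116 kg)
P13 (193 kg) → truck 7 (remaining 307 kg)
P14 (200 kg) → truck 7 (remaining 107 kg)
P15 (202 kg) → truck 8 (remaining 298 kg)
P16 (167 kg) → truck 8 (remaining 131 kg)

8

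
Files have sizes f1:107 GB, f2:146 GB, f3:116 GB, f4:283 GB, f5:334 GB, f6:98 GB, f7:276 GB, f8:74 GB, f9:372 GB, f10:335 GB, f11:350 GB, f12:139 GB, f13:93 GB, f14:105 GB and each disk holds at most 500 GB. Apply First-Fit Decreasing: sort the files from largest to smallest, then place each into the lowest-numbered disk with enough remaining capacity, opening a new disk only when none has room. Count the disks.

Sorted descending: 372, 350, 335, 334, 283, 276, 146, 139, 116, 107, 105, 98, 93, 74.
disk 1: place 372 GB, 128 GB left
disk 2: place 350 GB, 150 GB left
disk 3: place 335 GB, 165 GB left
disk 4: place 334 GB, 166 GB left
disk 5: place 283 GB, 217 GB left
disk 6: place 276 GB, 224 GB left
disk 2: place 146 GB, 4 GB left
disk 3: place 139 GB, 26 GB left
disk 1: place 116 GB, 12 GB left
disk 4: place 107 GB, 59 GB left
disk 5: place 105 GB, 112 GB left
disk 5: place 98 GB, 14 GB left
disk 6: place 93 GB, 131 GB left
disk 6: place 74 GB, 57 GB left
Final disks: [372,116] [350,146] [335,139] [334,107] [283,105,98] [276,93,74].

6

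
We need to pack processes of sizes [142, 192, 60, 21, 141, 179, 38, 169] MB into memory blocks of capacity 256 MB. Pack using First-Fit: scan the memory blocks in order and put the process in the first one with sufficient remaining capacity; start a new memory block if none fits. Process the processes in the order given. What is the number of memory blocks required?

5

142 MB → memory block 1 (remaining 114 MB)
192 MB → memory block 2 (remaining 64 MB)
60 MB → memory block 1 (remaining 54 MB)
21 MB → memory block 1 (remaining 33 MB)
141 MB → memory block 3 (remaining 115 MB)
179 MB → memory block 4 (remaining 77 MB)
38 MB → memory block 2 (remaining 26 MB)
169 MB → memory block 5 (remaining 87 MB)
Final memory blocks: [142,60,21] [192,38] [141] [179] [169].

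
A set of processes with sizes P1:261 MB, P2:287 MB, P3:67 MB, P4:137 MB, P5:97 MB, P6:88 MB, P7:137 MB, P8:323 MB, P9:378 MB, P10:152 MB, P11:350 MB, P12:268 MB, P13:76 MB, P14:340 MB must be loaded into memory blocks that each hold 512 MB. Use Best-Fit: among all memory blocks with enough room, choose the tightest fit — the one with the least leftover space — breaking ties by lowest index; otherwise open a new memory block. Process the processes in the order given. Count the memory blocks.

memory block 1: place P1 (261 MB), 251 MB left
memory block 2: place P2 (287 MB), 225 MB left
memory block 2: place P3 (67 MB), 158 MB left
memory block 2: place P4 (137 MB), 21 MB left
memory block 1: place P5 (97 MB), 154 MB left
memory block 1: place P6 (88 MB), 66 MB left
memory block 3: place P7 (137 MB), 375 MB left
memory block 3: place P8 (323 MB), 52 MB left
memory block 4: place P9 (378 MB), 134 MB left
memory block 5: place P10 (152 MB), 360 MB left
memory block 5: place P11 (350 MB), 10 MB left
memory block 6: place P12 (268 MB), 244 MB left
memory block 4: place P13 (76 MB), 58 MB left
memory block 7: place P14 (340 MB), 172 MB left
Final memory blocks: [261,97,88] [287,67,137] [137,323] [378,76] [152,350] [268] [340].

7 memory blocks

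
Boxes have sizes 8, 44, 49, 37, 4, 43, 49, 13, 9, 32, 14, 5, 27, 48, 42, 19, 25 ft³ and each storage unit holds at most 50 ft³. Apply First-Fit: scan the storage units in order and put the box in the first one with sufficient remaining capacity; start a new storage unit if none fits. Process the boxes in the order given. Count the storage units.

storage unit 1: place 8 ft³, 42 ft³ left
storage unit 2: place 44 ft³, 6 ft³ left
storage unit 3: place 49 ft³, 1 ft³ left
storage unit 1: place 37 ft³, 5 ft³ left
storage unit 1: place 4 ft³, 1 ft³ left
storage unit 4: place 43 ft³, 7 ft³ left
storage unit 5: place 49 ft³, 1 ft³ left
storage unit 6: place 13 ft³, 37 ft³ left
storage unit 6: place 9 ft³, 28 ft³ left
storage unit 7: place 32 ft³, 18 ft³ left
storage unit 6: place 14 ft³, 14 ft³ left
storage unit 2: place 5 ft³, 1 ft³ left
storage unit 8: place 27 ft³, 23 ft³ left
storage unit 9: place 48 ft³, 2 ft³ left
storage unit 10: place 42 ft³, 8 ft³ left
storage unit 8: place 19 ft³, 4 ft³ left
storage unit 11: place 25 ft³, 25 ft³ left
Final storage units: [8,37,4] [44,5] [49] [43] [49] [13,9,14] [32] [27,19] [48] [42] [25].

11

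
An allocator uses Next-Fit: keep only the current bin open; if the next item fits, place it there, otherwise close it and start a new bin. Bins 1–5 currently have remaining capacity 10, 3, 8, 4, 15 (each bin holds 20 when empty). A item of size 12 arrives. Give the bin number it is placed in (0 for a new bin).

Next-Fit only looks at bin 5, which has 15 free.
12 fits there.

5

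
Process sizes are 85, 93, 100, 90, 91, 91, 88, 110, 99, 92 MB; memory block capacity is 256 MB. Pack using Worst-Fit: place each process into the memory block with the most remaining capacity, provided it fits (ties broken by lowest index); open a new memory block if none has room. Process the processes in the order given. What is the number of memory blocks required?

memory block 1: place 85 MB, 171 MB left
memory block 1: place 93 MB, 78 MB left
memory block 2: place 100 MB, 156 MB left
memory block 2: place 90 MB, 66 MB left
memory block 3: place 91 MB, 165 MB left
memory block 3: place 91 MB, 74 MB left
memory block 4: place 88 MB, 168 MB left
memory block 4: place 110 MB, 58 MB left
memory block 5: place 99 MB, 157 MB left
memory block 5: place 92 MB, 65 MB left
Final memory blocks: [85,93] [100,90] [91,91] [88,110] [99,92].

5 memory blocks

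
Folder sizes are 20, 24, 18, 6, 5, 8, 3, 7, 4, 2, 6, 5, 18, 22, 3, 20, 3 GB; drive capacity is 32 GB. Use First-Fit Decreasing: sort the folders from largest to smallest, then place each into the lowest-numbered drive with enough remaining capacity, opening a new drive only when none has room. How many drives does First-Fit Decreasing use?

Sorted descending: 24, 22, 20, 20, 18, 18, 8, 7, 6, 6, 5, 5, 4, 3, 3, 3, 2.
drive 1: place 24 GB, 8 GB left
drive 2: place 22 GB, 10 GB left
drive 3: place 20 GB, 12 GB left
drive 4: place 20 GB, 12 GB left
drive 5: place 18 GB, 14 GB left
drive 6: place 18 GB, 14 GB left
drive 1: place 8 GB, 0 GB left
drive 2: place 7 GB, 3 GB left
drive 3: place 6 GB, 6 GB left
drive 3: place 6 GB, 0 GB left
drive 4: place 5 GB, 7 GB left
drive 4: place 5 GB, 2 GB left
drive 5: place 4 GB, 10 GB left
drive 2: place 3 GB, 0 GB left
drive 5: place 3 GB, 7 GB left
drive 5: place 3 GB, 4 GB left
drive 4: place 2 GB, 0 GB left
Final drives: [24,8] [22,7,3] [20,6,6] [20,5,5,2] [18,4,3,3] [18].

6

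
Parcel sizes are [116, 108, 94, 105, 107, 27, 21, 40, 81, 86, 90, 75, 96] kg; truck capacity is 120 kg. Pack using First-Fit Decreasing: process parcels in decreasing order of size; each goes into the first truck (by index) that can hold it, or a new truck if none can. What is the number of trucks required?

Sorted descending: 116, 108, 107, 105, 96, 94, 90, 86, 81, 75, 40, 27, 21.
116 kg → truck 1 (remaining 4 kg)
108 kg → truck 2 (remaining 12 kg)
107 kg → truck 3 (remaining 13 kg)
105 kg → truck 4 (remaining 15 kg)
96 kg → truck 5 (remaining 24 kg)
94 kg → truck 6 (remaining 26 kg)
90 kg → truck 7 (remaining 30 kg)
86 kg → truck 8 (remaining 34 kg)
81 kg → truck 9 (remaining 39 kg)
75 kg → truck 10 (remaining 45 kg)
40 kg → truck 10 (remaining 5 kg)
27 kg → truck 7 (remaining 3 kg)
21 kg → truck 5 (remaining 3 kg)
Final trucks: [116] [108] [107] [105] [96,21] [94] [90,27] [86] [81] [75,40].

10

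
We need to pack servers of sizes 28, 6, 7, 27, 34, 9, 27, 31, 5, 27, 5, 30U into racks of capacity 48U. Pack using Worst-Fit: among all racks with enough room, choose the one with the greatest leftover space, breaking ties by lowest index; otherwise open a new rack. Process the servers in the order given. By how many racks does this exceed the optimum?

Worst-Fit: [28,6,7] [27,9] [34] [27,5] [31] [27,5] [30] → 7 racks.
7 servers exceed 24U (half the capacity), and no two of those can share a rack, so at least 7 racks are needed.
So 7 is already optimal.

0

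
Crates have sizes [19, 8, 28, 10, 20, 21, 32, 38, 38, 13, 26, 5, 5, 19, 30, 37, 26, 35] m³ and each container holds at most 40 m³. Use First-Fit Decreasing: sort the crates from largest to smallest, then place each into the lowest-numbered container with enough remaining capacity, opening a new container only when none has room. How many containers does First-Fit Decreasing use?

Sorted descending: 38, 38, 37, 35, 32, 30, 28, 26, 26, 21, 20, 19, 19, 13, 10, 8, 5, 5.
container 1: place 38 m³, 2 m³ left
container 2: place 38 m³, 2 m³ left
container 3: place 37 m³, 3 m³ left
container 4: place 35 m³, 5 m³ left
container 5: place 32 m³, 8 m³ left
container 6: place 30 m³, 10 m³ left
container 7: place 28 m³, 12 m³ left
container 8: place 26 m³, 14 m³ left
container 9: place 26 m³, 14 m³ left
container 10: place 21 m³, 19 m³ left
container 11: place 20 m³, 20 m³ left
container 10: place 19 m³, 0 m³ left
container 11: place 19 m³, 1 m³ left
container 8: place 13 m³, 1 m³ left
container 6: place 10 m³, 0 m³ left
container 5: place 8 m³, 0 m³ left
container 4: place 5 m³, 0 m³ left
container 7: place 5 m³, 7 m³ left
Final containers: [38] [38] [37] [35,5] [32,8] [30,10] [28,5] [26,13] [26] [21,19] [20,19].

11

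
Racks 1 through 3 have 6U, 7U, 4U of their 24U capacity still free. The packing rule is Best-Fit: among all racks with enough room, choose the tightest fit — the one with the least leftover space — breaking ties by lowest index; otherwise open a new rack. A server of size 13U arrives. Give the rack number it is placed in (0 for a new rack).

No rack has ≥ 13U free, so a new rack is opened.

0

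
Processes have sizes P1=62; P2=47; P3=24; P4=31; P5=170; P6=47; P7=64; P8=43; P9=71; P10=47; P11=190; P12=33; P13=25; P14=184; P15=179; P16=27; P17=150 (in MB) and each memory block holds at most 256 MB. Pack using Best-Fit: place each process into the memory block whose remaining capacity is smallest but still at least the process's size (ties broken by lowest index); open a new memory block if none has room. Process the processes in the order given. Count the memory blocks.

Put P1 (62 MB) in memory block 1; 194 MB remain.
Put P2 (47 MB) in memory block 1; 147 MB remain.
Put P3 (24 MB) in memory block 1; 123 MB remain.
Put P4 (31 MB) in memory block 1; 92 MB remain.
Put P5 (170 MB) in memory block 2; 86 MB remain.
Put P6 (47 MB) in memory block 2; 39 MB remain.
Put P7 (64 MB) in memory block 1; 28 MB remain.
Put P8 (43 MB) in memory block 3; 213 MB remain.
Put P9 (71 MB) in memory block 3; 142 MB remain.
Put P10 (47 MB) in memory block 3; 95 MB remain.
Put P11 (190 MB) in memory block 4; 66 MB remain.
Put P12 (33 MB) in memory block 2; 6 MB remain.
Put P13 (25 MB) in memory block 1; 3 MB remain.
Put P14 (184 MB) in memory block 5; 72 MB remain.
Put P15 (179 MB) in memory block 6; 77 MB remain.
Put P16 (27 MB) in memory block 4; 39 MB remain.
Put P17 (150 MB) in memory block 7; 106 MB remain.

7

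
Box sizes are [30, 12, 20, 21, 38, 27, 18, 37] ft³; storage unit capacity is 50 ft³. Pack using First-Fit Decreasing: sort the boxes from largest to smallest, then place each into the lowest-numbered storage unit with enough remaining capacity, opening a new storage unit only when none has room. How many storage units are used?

Sorted descending: 38, 37, 30, 27, 21, 20, 18, 12.
Put 38 ft³ in storage unit 1; 12 ft³ remain.
Put 37 ft³ in storage unit 2; 13 ft³ remain.
Put 30 ft³ in storage unit 3; 20 ft³ remain.
Put 27 ft³ in storage unit 4; 23 ft³ remain.
Put 21 ft³ in storage unit 4; 2 ft³ remain.
Put 20 ft³ in storage unit 3; 0 ft³ remain.
Put 18 ft³ in storage unit 5; 32 ft³ remain.
Put 12 ft³ in storage unit 1; 0 ft³ remain.
Final storage units: [38,12] [37] [30,20] [27,21] [18].

5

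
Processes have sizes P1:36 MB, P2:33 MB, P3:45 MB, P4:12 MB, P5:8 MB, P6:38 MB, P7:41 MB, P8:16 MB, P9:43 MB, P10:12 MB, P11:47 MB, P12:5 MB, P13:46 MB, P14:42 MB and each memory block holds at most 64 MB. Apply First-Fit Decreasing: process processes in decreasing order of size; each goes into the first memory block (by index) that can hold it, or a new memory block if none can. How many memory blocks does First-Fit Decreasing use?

9 memory blocks

Sorted descending: 47, 46, 45, 43, 42, 41, 38, 36, 33, 16, 12, 12, 8, 5.
memory block 1: place 47 MB, 17 MB left
memory block 2: place 46 MB, 18 MB left
memory block 3: place 45 MB, 19 MB left
memory block 4: place 43 MB, 21 MB left
memory block 5: place 42 MB, 22 MB left
memory block 6: place 41 MB, 23 MB left
memory block 7: place 38 MB, 26 MB left
memory block 8: place 36 MB, 28 MB left
memory block 9: place 33 MB, 31 MB left
memory block 1: place 16 MB, 1 MB left
memory block 2: place 12 MB, 6 MB left
memory block 3: place 12 MB, 7 MB left
memory block 4: place 8 MB, 13 MB left
memory block 2: place 5 MB, 1 MB left
Final memory blocks: [47,16] [46,12,5] [45,12] [43,8] [42] [41] [38] [36] [33].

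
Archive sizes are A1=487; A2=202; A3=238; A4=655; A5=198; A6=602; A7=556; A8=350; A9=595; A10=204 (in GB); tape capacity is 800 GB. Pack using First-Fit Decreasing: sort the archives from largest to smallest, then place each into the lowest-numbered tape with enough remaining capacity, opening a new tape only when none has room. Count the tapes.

6 tapes

Sorted descending: 655, 602, 595, 556, 487, 350, 238, 204, 202, 198.
Put 655 GB in tape 1; 145 GB remain.
Put 602 GB in tape 2; 198 GB remain.
Put 595 GB in tape 3; 205 GB remain.
Put 556 GB in tape 4; 244 GB remain.
Put 487 GB in tape 5; 313 GB remain.
Put 350 GB in tape 6; 450 GB remain.
Put 238 GB in tape 4; 6 GB remain.
Put 204 GB in tape 3; 1 GB remain.
Put 202 GB in tape 5; 111 GB remain.
Put 198 GB in tape 2; 0 GB remain.
Final tapes: [655] [602,198] [595,204] [556,238] [487,202] [350].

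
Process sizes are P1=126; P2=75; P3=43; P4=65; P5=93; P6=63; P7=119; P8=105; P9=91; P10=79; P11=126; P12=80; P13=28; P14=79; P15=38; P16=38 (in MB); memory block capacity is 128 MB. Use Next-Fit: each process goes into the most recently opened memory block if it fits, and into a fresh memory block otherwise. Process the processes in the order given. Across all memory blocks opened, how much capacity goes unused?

416

Put P1 (126 MB) in memory block 1; 2 MB remain.
Put P2 (75 MB) in memory block 2; 53 MB remain.
Put P3 (43 MB) in memory block 2; 10 MB remain.
Put P4 (65 MB) in memory block 3; 63 MB remain.
Put P5 (93 MB) in memory block 4; 35 MB remain.
Put P6 (63 MB) in memory block 5; 65 MB remain.
Put P7 (119 MB) in memory block 6; 9 MB remain.
Put P8 (105 MB) in memory block 7; 23 MB remain.
Put P9 (91 MB) in memory block 8; 37 MB remain.
Put P10 (79 MB) in memory block 9; 49 MB remain.
Put P11 (126 MB) in memory block 10; 2 MB remain.
Put P12 (80 MB) in memory block 11; 48 MB remain.
Put P13 (28 MB) in memory block 11; 20 MB remain.
Put P14 (79 MB) in memory block 12; 49 MB remain.
Put P15 (38 MB) in memory block 12; 11 MB remain.
Put P16 (38 MB) in memory block 13; 90 MB remain.
13 memory blocks × 128 MB = 1664 MB; used 1248 MB; unused 416 MB.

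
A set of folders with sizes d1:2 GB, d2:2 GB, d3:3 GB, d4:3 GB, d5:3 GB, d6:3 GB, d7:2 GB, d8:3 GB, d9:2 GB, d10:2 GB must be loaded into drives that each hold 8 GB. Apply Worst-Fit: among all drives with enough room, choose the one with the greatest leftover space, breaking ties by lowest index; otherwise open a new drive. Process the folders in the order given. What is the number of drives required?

Put d1 (2 GB) in drive 1; 6 GB remain.
Put d2 (2 GB) in drive 1; 4 GB remain.
Put d3 (3 GB) in drive 1; 1 GB remain.
Put d4 (3 GB) in drive 2; 5 GB remain.
Put d5 (3 GB) in drive 2; 2 GB remain.
Put d6 (3 GB) in drive 3; 5 GB remain.
Put d7 (2 GB) in drive 3; 3 GB remain.
Put d8 (3 GB) in drive 3; 0 GB remain.
Put d9 (2 GB) in drive 2; 0 GB remain.
Put d10 (2 GB) in drive 4; 6 GB remain.
Final drives: [2,2,3] [3,3,2] [3,2,3] [2].

4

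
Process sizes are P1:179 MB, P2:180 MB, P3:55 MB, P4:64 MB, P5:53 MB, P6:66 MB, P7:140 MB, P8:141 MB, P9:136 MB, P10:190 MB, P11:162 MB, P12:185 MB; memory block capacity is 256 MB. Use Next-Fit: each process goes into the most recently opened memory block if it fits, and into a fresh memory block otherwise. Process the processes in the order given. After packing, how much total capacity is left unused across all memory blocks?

753

memory block 1: place P1 (179 MB), 77 MB left
memory block 2: place P2 (180 MB), 76 MB left
memory block 2: place P3 (55 MB), 21 MB left
memory block 3: place P4 (64 MB), 192 MB left
memory block 3: place P5 (53 MB), 139 MB left
memory block 3: place P6 (66 MB), 73 MB left
memory block 4: place P7 (140 MB), 116 MB left
memory block 5: place P8 (141 MB), 115 MB left
memory block 6: place P9 (136 MB), 120 MB left
memory block 7: place P10 (190 MB), 66 MB left
memory block 8: place P11 (162 MB), 94 MB left
memory block 9: place P12 (185 MB), 71 MB left
9 memory blocks × 256 MB = 2304 MB; used 1551 MB; unused 753 MB.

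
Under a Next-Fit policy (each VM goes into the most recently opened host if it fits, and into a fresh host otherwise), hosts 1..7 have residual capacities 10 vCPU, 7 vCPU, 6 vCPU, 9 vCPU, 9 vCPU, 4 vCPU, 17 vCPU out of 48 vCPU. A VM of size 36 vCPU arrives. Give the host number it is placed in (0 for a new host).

Next-Fit only looks at host 7, which has 17 vCPU free.
36 vCPU does not fit, so a new host is opened.

0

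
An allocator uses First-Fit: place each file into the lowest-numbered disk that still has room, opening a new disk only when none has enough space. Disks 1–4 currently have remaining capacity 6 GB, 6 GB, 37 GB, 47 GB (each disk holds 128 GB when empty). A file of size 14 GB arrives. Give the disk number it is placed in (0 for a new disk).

3

Disks with room: disk 3 (37 GB), disk 4 (47 GB).
The first with room is disk 3.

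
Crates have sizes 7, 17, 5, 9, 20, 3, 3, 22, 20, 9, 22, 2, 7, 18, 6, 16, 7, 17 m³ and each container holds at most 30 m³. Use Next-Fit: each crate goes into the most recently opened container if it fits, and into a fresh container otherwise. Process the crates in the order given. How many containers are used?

Put 7 m³ in container 1; 23 m³ remain.
Put 17 m³ in container 1; 6 m³ remain.
Put 5 m³ in container 1; 1 m³ remain.
Put 9 m³ in container 2; 21 m³ remain.
Put 20 m³ in container 2; 1 m³ remain.
Put 3 m³ in container 3; 27 m³ remain.
Put 3 m³ in container 3; 24 m³ remain.
Put 22 m³ in container 3; 2 m³ remain.
Put 20 m³ in container 4; 10 m³ remain.
Put 9 m³ in container 4; 1 m³ remain.
Put 22 m³ in container 5; 8 m³ remain.
Put 2 m³ in container 5; 6 m³ remain.
Put 7 m³ in container 6; 23 m³ remain.
Put 18 m³ in container 6; 5 m³ remain.
Put 6 m³ in container 7; 24 m³ remain.
Put 16 m³ in container 7; 8 m³ remain.
Put 7 m³ in container 7; 1 m³ remain.
Put 17 m³ in container 8; 13 m³ remain.
Final containers: [7,17,5] [9,20] [3,3,22] [20,9] [22,2] [7,18] [6,16,7] [17].

8 containers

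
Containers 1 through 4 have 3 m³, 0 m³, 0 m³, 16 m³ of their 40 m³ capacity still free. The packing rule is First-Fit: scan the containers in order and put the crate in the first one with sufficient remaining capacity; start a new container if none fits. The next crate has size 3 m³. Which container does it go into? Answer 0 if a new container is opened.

1

Containers with room: container 1 (3 m³), container 4 (16 m³).
The first with room is container 1.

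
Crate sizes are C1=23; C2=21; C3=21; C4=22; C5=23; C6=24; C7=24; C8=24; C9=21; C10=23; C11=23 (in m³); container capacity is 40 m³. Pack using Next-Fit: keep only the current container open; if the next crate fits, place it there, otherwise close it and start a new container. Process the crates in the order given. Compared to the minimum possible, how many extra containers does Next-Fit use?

Next-Fit: [23] [21] [21] [22] [23] [24] [24] [24] [21] [23] [23] → 11 containers.
11 crates exceed 20 m³ (half the capacity), and no two of those can share a container, so at least 11 containers are needed.
So 11 is already optimal.

0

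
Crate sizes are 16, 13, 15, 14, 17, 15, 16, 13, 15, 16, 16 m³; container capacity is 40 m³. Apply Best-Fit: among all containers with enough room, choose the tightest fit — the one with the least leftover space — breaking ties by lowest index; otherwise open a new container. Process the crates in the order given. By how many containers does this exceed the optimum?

1

Best-Fit: [16,13] [15,14] [17,15] [16,13] [15,16] [16] → 6 containers.
Total size 166 m³; any packing needs at least ⌈166/40⌉ = 5 containers.
An optimal packing achieves that bound: [17,16] [16,16] [16,15] [15,15] [14,13,13] → 5 containers.
Excess: 6 − 5 = 1.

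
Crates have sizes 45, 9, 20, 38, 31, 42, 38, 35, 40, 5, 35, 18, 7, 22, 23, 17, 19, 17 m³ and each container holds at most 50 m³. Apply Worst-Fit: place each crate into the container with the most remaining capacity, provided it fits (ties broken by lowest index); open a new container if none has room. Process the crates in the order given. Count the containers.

Put 45 m³ in container 1; 5 m³ remain.
Put 9 m³ in container 2; 41 m³ remain.
Put 20 m³ in container 2; 21 m³ remain.
Put 38 m³ in container 3; 12 m³ remain.
Put 31 m³ in container 4; 19 m³ remain.
Put 42 m³ in container 5; 8 m³ remain.
Put 38 m³ in container 6; 12 m³ remain.
Put 35 m³ in container 7; 15 m³ remain.
Put 40 m³ in container 8; 10 m³ remain.
Put 5 m³ in container 2; 16 m³ remain.
Put 35 m³ in container 9; 15 m³ remain.
Put 18 m³ in container 4; 1 m³ remain.
Put 7 m³ in container 2; 9 m³ remain.
Put 22 m³ in container 10; 28 m³ remain.
Put 23 m³ in container 10; 5 m³ remain.
Put 17 m³ in container 11; 33 m³ remain.
Put 19 m³ in container 11; 14 m³ remain.
Put 17 m³ in container 12; 33 m³ remain.

12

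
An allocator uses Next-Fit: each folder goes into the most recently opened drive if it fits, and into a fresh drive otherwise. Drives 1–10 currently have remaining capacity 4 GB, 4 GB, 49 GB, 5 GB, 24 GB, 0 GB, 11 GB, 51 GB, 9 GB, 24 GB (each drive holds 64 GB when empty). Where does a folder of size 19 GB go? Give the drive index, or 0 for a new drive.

Next-Fit only looks at drive 10, which has 24 GB free.
19 GB fits there.

10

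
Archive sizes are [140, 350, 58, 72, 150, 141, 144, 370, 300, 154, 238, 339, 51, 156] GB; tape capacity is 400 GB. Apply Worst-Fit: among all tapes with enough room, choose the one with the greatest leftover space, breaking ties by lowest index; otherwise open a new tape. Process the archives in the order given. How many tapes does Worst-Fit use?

140 GB → tape 1 (remaining 260 GB)
350 GB → tape 2 (remaining 50 GB)
58 GB → tape 1 (remaining 202 GB)
72 GB → tape 1 (remaining 130 GB)
150 GB → tape 3 (remaining 250 GB)
141 GB → tape 3 (remaining 109 GB)
144 GB → tape 4 (remaining 256 GB)
370 GB → tape 5 (remaining 30 GB)
300 GB → tape 6 (remaining 100 GB)
154 GB → tape 4 (remaining 102 GB)
238 GB → tape 7 (remaining 162 GB)
339 GB → tape 8 (remaining 61 GB)
51 GB → tape 7 (remaining 111 GB)
156 GB → tape 9 (remaining 244 GB)

9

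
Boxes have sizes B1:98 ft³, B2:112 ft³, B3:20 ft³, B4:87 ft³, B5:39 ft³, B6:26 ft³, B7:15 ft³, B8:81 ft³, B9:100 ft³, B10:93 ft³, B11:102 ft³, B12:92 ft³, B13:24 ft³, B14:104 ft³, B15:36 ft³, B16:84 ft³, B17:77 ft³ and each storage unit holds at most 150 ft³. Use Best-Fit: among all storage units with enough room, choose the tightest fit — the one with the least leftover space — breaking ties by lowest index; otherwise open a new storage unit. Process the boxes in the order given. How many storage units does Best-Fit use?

11

B1 (98 ft³) → storage unit 1 (remaining 52 ft³)
B2 (112 ft³) → storage unit 2 (remaining 38 ft³)
B3 (20 ft³) → storage unit 2 (remaining 18 ft³)
B4 (87 ft³) → storage unit 3 (remaining 63 ft³)
B5 (39 ft³) → storage unit 1 (remaining 13 ft³)
B6 (26 ft³) → storage unit 3 (remaining 37 ft³)
B7 (15 ft³) → storage unit 2 (remaining 3 ft³)
B8 (81 ft³) → storage unit 4 (remaining 69 ft³)
B9 (100 ft³) → storage unit 5 (remaining 50 ft³)
B10 (93 ft³) → storage unit 6 (remaining 57 ft³)
B11 (102 ft³) → storage unit 7 (remaining 48 ft³)
B12 (92 ft³) → storage unit 8 (remaining 58 ft³)
B13 (24 ft³) → storage unit 3 (remaining 13 ft³)
B14 (104 ft³) → storage unit 9 (remaining 46 ft³)
B15 (36 ft³) → storage unit 9 (remaining 10 ft³)
B16 (84 ft³) → storage unit 10 (remaining 66 ft³)
B17 (77 ft³) → storage unit 11 (remaining 73 ft³)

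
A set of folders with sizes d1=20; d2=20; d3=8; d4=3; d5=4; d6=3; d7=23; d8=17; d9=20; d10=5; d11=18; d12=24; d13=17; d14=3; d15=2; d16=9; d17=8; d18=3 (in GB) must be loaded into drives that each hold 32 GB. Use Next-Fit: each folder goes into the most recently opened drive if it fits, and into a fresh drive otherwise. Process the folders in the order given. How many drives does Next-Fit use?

drive 1: place d1 (20 GB), 12 GB left
drive 2: place d2 (20 GB), 12 GB left
drive 2: place d3 (8 GB), 4 GB left
drive 2: place d4 (3 GB), 1 GB left
drive 3: place d5 (4 GB), 28 GB left
drive 3: place d6 (3 GB), 25 GB left
drive 3: place d7 (23 GB), 2 GB left
drive 4: place d8 (17 GB), 15 GB left
drive 5: place d9 (20 GB), 12 GB left
drive 5: place d10 (5 GB), 7 GB left
drive 6: place d11 (18 GB), 14 GB left
drive 7: place d12 (24 GB), 8 GB left
drive 8: place d13 (17 GB), 15 GB left
drive 8: place d14 (3 GB), 12 GB left
drive 8: place d15 (2 GB), 10 GB left
drive 8: place d16 (9 GB), 1 GB left
drive 9: place d17 (8 GB), 24 GB left
drive 9: place d18 (3 GB), 21 GB left

9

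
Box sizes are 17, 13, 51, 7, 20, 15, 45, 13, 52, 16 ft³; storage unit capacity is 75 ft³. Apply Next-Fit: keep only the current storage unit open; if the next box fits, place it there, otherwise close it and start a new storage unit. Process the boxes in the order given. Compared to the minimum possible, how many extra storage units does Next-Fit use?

Next-Fit: [17,13] [51,7] [20,15] [45,13] [52,16] → 5 storage units.
Total size 249 ft³; any packing needs at least ⌈249/75⌉ = 4 storage units.
An optimal packing achieves that bound: [52,20] [51,17,7] [45,16,13] [15,13] → 4 storage units.
Excess: 5 − 4 = 1.

1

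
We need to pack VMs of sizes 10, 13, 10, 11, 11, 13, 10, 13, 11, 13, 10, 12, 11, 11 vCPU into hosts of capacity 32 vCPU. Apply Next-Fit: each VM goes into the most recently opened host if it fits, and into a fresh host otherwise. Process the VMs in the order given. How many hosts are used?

host 1: place 10 vCPU, 22 vCPU left
host 1: place 13 vCPU, 9 vCPU left
host 2: place 10 vCPU, 22 vCPU left
host 2: place 11 vCPU, 11 vCPU left
host 2: place 11 vCPU, 0 vCPU left
host 3: place 13 vCPU, 19 vCPU left
host 3: place 10 vCPU, 9 vCPU left
host 4: place 13 vCPU, 19 vCPU left
host 4: place 11 vCPU, 8 vCPU left
host 5: place 13 vCPU, 19 vCPU left
host 5: place 10 vCPU, 9 vCPU left
host 6: place 12 vCPU, 20 vCPU left
host 6: place 11 vCPU, 9 vCPU left
host 7: place 11 vCPU, 21 vCPU left

7 hosts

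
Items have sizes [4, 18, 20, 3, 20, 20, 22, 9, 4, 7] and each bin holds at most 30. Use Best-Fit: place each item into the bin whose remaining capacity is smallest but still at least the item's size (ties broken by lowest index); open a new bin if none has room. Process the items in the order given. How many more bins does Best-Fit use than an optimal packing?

0

Best-Fit: [4,18,3,4] [20,9] [20] [20] [22,7] → 5 bins.
Total size 127; any packing needs at least ⌈127/30⌉ = 5 bins.
So 5 is already optimal.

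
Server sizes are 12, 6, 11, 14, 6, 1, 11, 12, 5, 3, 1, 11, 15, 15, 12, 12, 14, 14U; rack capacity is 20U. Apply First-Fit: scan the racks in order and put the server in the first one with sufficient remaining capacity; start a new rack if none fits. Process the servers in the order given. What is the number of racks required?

12U → rack 1 (remaining 8U)
6U → rack 1 (remaining 2U)
11U → rack 2 (remaining 9U)
14U → rack 3 (remaining 6U)
6U → rack 2 (remaining 3U)
1U → rack 1 (remaining 1U)
11U → rack 4 (remaining 9U)
12U → rack 5 (remaining 8U)
5U → rack 3 (remaining 1U)
3U → rack 2 (remaining 0U)
1U → rack 1 (remaining 0U)
11U → rack 6 (remaining 9U)
15U → rack 7 (remaining 5U)
15U → rack 8 (remaining 5U)
12U → rack 9 (remaining 8U)
12U → rack 10 (remaining 8U)
14U → rack 11 (remaining 6U)
14U → rack 12 (remaining 6U)

12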